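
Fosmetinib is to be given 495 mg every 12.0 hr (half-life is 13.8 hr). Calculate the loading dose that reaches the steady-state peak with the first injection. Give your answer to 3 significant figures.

k = ln 2 / 13.8 = 0.05023 hr⁻¹
Accumulation ratio R = 1 / (1 − e^(−kτ)) = 1 / (1 − e^(−0.05023×12.0)) = 1 / (1 − 0.5473) = 2.209
Loading dose = maintenance dose × R = 495 × 2.209 ≈ 1090 mg

1090 mg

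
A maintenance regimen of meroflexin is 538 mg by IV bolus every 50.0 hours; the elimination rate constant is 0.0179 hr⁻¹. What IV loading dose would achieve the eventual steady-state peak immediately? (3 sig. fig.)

Accumulation ratio R = 1 / (1 − e^(−kτ)) = 1 / (1 − e^(−0.01790×50.0)) = 1 / (1 − 0.4086) = 1.691
Loading dose = maintenance dose × R = 538 × 1.691 ≈ 910 mg

910 mg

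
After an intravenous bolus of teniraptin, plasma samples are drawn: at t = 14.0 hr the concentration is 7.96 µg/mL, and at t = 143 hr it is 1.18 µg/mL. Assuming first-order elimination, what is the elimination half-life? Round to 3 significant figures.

46.8 hours

k = ln(C₁/C₂) / (t₂ − t₁) = ln(7.96/1.18) / (143 − 14.0)
  = 1.909 / 129.0 = 0.01480 hr⁻¹
t½ = ln 2 / k = ln 2 / 0.01480 ≈ 46.8 hours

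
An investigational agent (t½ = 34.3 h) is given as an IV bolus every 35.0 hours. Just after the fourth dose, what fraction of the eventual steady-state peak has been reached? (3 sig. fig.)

k = ln 2 / 34.3 = 0.02021 h⁻¹
f_n = 1 − e^(−nkτ) = 1 − e^(−4 × 0.02021 × 35.0) = 1 − e^(−2.829) = 1 − 0.05906 ≈ 0.941

0.941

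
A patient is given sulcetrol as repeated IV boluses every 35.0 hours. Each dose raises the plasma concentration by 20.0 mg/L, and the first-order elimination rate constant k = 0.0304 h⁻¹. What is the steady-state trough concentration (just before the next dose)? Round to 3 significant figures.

Fraction remaining after one interval: e^(−kτ) = e^(−0.03040 × 35.0) = 0.3451
R = 1 / (1 − 0.3451) = 1.527
Css,max = 20.0 × 1.527 = 30.54 mg/L
Css,min = Css,max × e^(−kτ) = 30.54 × 0.3451 ≈ 10.5 mg/L

10.5 mg/L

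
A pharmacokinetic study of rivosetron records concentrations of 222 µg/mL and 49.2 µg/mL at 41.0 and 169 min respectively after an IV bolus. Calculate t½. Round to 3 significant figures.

k = ln(C₁/C₂) / (t₂ − t₁) = ln(222/49.2) / (169 − 41.0)
  = 1.507 / 128.0 = 0.01177 min⁻¹
t½ = ln 2 / k = ln 2 / 0.01177 ≈ 58.9 minutes

58.9 minutes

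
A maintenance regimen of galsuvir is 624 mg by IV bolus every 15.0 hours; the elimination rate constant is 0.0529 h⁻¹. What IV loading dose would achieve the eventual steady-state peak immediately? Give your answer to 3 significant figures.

Accumulation ratio R = 1 / (1 − e^(−kτ)) = 1 / (1 − e^(−0.05290×15.0)) = 1 / (1 − 0.4523) = 1.826
Loading dose = maintenance dose × R = 624 × 1.826 ≈ 1140 mg

1140 mg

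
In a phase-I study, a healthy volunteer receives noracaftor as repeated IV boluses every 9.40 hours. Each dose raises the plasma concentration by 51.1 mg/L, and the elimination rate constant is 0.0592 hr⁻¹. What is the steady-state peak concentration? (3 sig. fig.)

Fraction remaining after one interval: e^(−kτ) = e^(−0.05920 × 9.40) = 0.5732
R = 1 / (1 − 0.5732) = 2.343
Css,max = 51.1 × 2.343 ≈ 120 mg/L

120 mg/L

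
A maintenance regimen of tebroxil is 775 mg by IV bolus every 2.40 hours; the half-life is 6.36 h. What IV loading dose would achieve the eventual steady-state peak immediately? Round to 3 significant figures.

k = ln 2 / 6.36 = 0.1090 h⁻¹
Accumulation ratio R = 1 / (1 − e^(−kτ)) = 1 / (1 − e^(−0.1090×2.40)) = 1 / (1 − 0.7698) = 4.345
Loading dose = maintenance dose × R = 775 × 4.345 ≈ 3370 mg

3370 mg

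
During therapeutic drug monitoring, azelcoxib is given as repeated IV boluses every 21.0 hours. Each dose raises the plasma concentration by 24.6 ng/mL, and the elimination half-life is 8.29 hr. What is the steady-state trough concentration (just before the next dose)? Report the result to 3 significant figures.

5.14 ng/mL

k = ln 2 / 8.29 = 0.08361 hr⁻¹
Fraction remaining after one interval: e^(−kτ) = e^(−0.08361 × 21.0) = 0.1728
R = 1 / (1 − 0.1728) = 1.209
Css,max = 24.6 × 1.209 = 29.74 ng/mL
Css,min = Css,max × e^(−kτ) = 29.74 × 0.1728 ≈ 5.14 ng/mL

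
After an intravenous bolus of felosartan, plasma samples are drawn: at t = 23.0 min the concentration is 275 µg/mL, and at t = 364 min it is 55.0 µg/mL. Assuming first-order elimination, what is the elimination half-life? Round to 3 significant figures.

147 minutes

k = ln(C₁/C₂) / (t₂ − t₁) = ln(275/55.0) / (364 − 23.0)
  = 1.609 / 341.0 = 0.004720 min⁻¹
t½ = ln 2 / k = ln 2 / 0.004720 ≈ 147 minutes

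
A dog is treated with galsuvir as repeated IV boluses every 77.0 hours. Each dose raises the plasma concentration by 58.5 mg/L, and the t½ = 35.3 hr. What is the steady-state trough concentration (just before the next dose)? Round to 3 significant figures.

16.5 mg/L

k = ln 2 / 35.3 = 0.01964 hr⁻¹
Fraction remaining after one interval: e^(−kτ) = e^(−0.01964 × 77.0) = 0.2205
R = 1 / (1 − 0.2205) = 1.283
Css,max = 58.5 × 1.283 = 75.05 mg/L
Css,min = Css,max × e^(−kτ) = 75.05 × 0.2205 ≈ 16.5 mg/L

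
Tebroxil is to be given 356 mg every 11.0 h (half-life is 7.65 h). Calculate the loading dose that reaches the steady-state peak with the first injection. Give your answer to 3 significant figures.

564 mg

k = ln 2 / 7.65 = 0.09061 h⁻¹
Accumulation ratio R = 1 / (1 − e^(−kτ)) = 1 / (1 − e^(−0.09061×11.0)) = 1 / (1 − 0.3691) = 1.585
Loading dose = maintenance dose × R = 356 × 1.585 ≈ 564 mg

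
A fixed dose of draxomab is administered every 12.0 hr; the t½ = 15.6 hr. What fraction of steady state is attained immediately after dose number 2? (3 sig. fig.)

0.656

k = ln 2 / 15.6 = 0.04443 hr⁻¹
f_n = 1 − e^(−nkτ) = 1 − e^(−2 × 0.04443 × 12.0) = 1 − e^(−1.066) = 1 − 0.3443 ≈ 0.656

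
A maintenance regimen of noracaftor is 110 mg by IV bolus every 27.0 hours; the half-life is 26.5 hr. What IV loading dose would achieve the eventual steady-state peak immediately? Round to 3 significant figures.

217 mg

k = ln 2 / 26.5 = 0.02616 hr⁻¹
Accumulation ratio R = 1 / (1 − e^(−kτ)) = 1 / (1 − e^(−0.02616×27.0)) = 1 / (1 − 0.4935) = 1.974
Loading dose = maintenance dose × R = 110 × 1.974 ≈ 217 mg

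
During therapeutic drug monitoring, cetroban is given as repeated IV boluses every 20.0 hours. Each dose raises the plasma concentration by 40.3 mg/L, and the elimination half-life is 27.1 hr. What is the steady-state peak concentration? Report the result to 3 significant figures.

k = ln 2 / 27.1 = 0.02558 hr⁻¹
Fraction remaining after one interval: e^(−kτ) = e^(−0.02558 × 20.0) = 0.5996
R = 1 / (1 − 0.5996) = 2.497
Css,max = 40.3 × 2.497 ≈ 101 mg/L

101 mg/L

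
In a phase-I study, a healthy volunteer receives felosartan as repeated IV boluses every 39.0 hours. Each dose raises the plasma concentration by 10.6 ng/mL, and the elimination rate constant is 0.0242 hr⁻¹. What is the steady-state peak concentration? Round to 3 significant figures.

Fraction remaining after one interval: e^(−kτ) = e^(−0.02420 × 39.0) = 0.3891
R = 1 / (1 − 0.3891) = 1.637
Css,max = 10.6 × 1.637 ≈ 17.4 ng/mL

17.4 ng/mL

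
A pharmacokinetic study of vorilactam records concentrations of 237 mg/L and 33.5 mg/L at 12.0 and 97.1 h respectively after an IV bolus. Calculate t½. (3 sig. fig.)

30.1 hours

k = ln(C₁/C₂) / (t₂ − t₁) = ln(237/33.5) / (97.1 − 12.0)
  = 1.957 / 85.10 = 0.02299 h⁻¹
t½ = ln 2 / k = ln 2 / 0.02299 ≈ 30.1 hours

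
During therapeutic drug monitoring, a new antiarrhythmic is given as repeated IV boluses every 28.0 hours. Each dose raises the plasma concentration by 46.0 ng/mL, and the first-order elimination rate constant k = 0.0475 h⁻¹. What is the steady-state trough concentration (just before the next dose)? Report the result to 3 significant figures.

Fraction remaining after one interval: e^(−kτ) = e^(−0.04750 × 28.0) = 0.2645
R = 1 / (1 − 0.2645) = 1.360
Css,max = 46.0 × 1.360 = 62.54 ng/mL
Css,min = Css,max × e^(−kτ) = 62.54 × 0.2645 ≈ 16.5 ng/mL

16.5 ng/mL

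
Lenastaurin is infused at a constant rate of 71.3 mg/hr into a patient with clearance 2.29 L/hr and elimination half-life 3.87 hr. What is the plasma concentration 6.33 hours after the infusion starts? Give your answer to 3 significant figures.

Css = rate / CL = 71.3 / 2.29 = 31.14 µg/mL
k = ln 2 / 3.87 = 0.1791 hr⁻¹
C(t) = Css (1 − e^(−kt)) = 31.14 × (1 − e^(−1.134)) = 31.14 × 0.6782 ≈ 21.1 µg/mL

21.1 µg/mL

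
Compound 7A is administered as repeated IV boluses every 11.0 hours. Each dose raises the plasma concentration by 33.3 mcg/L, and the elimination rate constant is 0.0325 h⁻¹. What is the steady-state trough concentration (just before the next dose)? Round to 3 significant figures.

Fraction remaining after one interval: e^(−kτ) = e^(−0.03250 × 11.0) = 0.6994
R = 1 / (1 − 0.6994) = 3.327
Css,max = 33.3 × 3.327 = 110.8 mcg/L
Css,min = Css,max × e^(−kτ) = 110.8 × 0.6994 ≈ 77.5 mcg/L

77.5 mcg/L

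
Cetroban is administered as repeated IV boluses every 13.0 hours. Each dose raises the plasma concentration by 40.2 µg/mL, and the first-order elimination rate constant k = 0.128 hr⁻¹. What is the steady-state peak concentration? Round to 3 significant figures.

49.6 µg/mL

Fraction remaining after one interval: e^(−kτ) = e^(−0.1280 × 13.0) = 0.1894
R = 1 / (1 − 0.1894) = 1.234
Css,max = 40.2 × 1.234 ≈ 49.6 µg/mL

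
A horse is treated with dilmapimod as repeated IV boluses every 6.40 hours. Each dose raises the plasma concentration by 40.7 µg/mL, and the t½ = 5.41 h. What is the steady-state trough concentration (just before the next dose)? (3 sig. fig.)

32.0 µg/mL

k = ln 2 / 5.41 = 0.1281 h⁻¹
Fraction remaining after one interval: e^(−kτ) = e^(−0.1281 × 6.40) = 0.4404
R = 1 / (1 − 0.4404) = 1.787
Css,max = 40.7 × 1.787 = 72.74 µg/mL
Css,min = Css,max × e^(−kτ) = 72.74 × 0.4404 ≈ 32.0 µg/mL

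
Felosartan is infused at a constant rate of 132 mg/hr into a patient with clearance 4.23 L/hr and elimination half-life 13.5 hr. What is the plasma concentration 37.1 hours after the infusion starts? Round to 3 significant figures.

26.6 µg/mL

Css = rate / CL = 132 / 4.23 = 31.21 µg/mL
k = ln 2 / 13.5 = 0.05134 hr⁻¹
C(t) = Css (1 − e^(−kt)) = 31.21 × (1 − e^(−1.905)) = 31.21 × 0.8512 ≈ 26.6 µg/mL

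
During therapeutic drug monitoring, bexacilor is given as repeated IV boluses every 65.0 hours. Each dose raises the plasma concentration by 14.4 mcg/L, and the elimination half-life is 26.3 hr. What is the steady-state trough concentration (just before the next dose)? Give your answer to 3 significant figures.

k = ln 2 / 26.3 = 0.02636 hr⁻¹
Fraction remaining after one interval: e^(−kτ) = e^(−0.02636 × 65.0) = 0.1803
R = 1 / (1 − 0.1803) = 1.220
Css,max = 14.4 × 1.220 = 17.57 mcg/L
Css,min = Css,max × e^(−kτ) = 17.57 × 0.1803 ≈ 3.17 mcg/L

3.17 mcg/L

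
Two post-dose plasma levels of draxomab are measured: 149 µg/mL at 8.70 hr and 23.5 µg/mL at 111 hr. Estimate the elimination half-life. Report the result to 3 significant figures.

38.4 hours

k = ln(C₁/C₂) / (t₂ − t₁) = ln(149/23.5) / (111 − 8.70)
  = 1.847 / 102.3 = 0.01805 hr⁻¹
t½ = ln 2 / k = ln 2 / 0.01805 ≈ 38.4 hours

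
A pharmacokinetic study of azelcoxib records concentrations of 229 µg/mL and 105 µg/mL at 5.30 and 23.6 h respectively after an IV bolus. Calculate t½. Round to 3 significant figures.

k = ln(C₁/C₂) / (t₂ − t₁) = ln(229/105) / (23.6 − 5.30)
  = 0.7798 / 18.30 = 0.04261 h⁻¹
t½ = ln 2 / k = ln 2 / 0.04261 ≈ 16.3 hours

16.3 hours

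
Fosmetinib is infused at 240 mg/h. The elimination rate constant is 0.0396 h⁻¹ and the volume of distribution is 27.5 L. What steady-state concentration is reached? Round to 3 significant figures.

CL = k · V = 0.0396 × 27.5 = 1.089 L/h
Css = rate / CL = 240 / 1.089 ≈ 220 µg/mL

220 µg/mL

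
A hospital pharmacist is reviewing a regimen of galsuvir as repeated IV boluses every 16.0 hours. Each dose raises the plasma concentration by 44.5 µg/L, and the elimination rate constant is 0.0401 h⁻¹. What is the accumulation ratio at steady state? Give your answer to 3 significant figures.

2.11

Fraction remaining after one interval: e^(−kτ) = e^(−0.04010 × 16.0) = 0.5264
R = 1 / (1 − 0.5264) = 1 / 0.4736 ≈ 2.11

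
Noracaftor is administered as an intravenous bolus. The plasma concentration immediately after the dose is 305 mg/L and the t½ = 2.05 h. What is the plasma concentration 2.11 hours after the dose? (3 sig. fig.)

k = ln 2 / 2.05 = 0.3381 h⁻¹
2.11 h is 1.029 half-lives, so C = 305 × (1/2)^1.029 = 305 × 0.4900 ≈ 149 mg/L

149 mg/L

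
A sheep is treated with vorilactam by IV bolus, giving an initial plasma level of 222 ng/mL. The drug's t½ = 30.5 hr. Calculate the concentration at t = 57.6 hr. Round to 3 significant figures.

60.0 ng/mL

k = ln 2 / 30.5 = 0.02273 hr⁻¹
C(t) = C₀ e^(−kt) = 222 × e^(−0.02273 × 57.6) = 222 × e^(−1.309) = 222 × 0.2701 ≈ 60.0 ng/mL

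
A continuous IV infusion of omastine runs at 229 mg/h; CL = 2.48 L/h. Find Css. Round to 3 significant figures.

Css = infusion rate / CL = 229 / 2.48 ≈ 92.3 mg/L

92.3 mg/L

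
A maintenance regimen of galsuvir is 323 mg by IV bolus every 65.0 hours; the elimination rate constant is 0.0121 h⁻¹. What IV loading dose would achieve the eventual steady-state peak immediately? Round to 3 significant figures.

Accumulation ratio R = 1 / (1 − e^(−kτ)) = 1 / (1 − e^(−0.01210×65.0)) = 1 / (1 − 0.4554) = 1.836
Loading dose = maintenance dose × R = 323 × 1.836 ≈ 593 mg

593 mg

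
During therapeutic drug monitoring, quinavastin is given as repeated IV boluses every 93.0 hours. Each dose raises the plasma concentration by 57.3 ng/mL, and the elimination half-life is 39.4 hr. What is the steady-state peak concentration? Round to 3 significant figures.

71.2 ng/mL

k = ln 2 / 39.4 = 0.01759 hr⁻¹
Fraction remaining after one interval: e^(−kτ) = e^(−0.01759 × 93.0) = 0.1947
R = 1 / (1 − 0.1947) = 1.242
Css,max = 57.3 × 1.242 ≈ 71.2 ng/mL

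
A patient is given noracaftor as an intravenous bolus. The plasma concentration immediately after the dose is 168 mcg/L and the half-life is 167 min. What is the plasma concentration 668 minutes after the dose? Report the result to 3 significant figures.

10.5 mcg/L

k = ln 2 / 167 = 0.004151 min⁻¹
C(t) = C₀ e^(−kt) = 168 × e^(−0.004151 × 668) = 168 × e^(−2.773) = 168 × 0.06250 ≈ 10.5 mcg/L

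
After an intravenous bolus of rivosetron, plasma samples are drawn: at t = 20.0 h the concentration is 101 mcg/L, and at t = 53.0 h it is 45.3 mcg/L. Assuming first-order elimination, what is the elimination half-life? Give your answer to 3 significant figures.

28.5 hours

k = ln(C₁/C₂) / (t₂ − t₁) = ln(101/45.3) / (53.0 − 20.0)
  = 0.8018 / 33.00 = 0.02430 h⁻¹
t½ = ln 2 / k = ln 2 / 0.02430 ≈ 28.5 hours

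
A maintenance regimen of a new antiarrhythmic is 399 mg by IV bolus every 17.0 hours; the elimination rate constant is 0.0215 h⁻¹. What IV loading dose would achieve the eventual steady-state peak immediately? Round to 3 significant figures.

Accumulation ratio R = 1 / (1 − e^(−kτ)) = 1 / (1 − e^(−0.02150×17.0)) = 1 / (1 − 0.6938) = 3.266
Loading dose = maintenance dose × R = 399 × 3.266 ≈ 1300 mg

1300 mg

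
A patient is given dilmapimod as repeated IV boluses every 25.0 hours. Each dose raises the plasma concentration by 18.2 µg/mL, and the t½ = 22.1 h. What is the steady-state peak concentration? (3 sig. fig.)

33.5 µg/mL

k = ln 2 / 22.1 = 0.03136 h⁻¹
Fraction remaining after one interval: e^(−kτ) = e^(−0.03136 × 25.0) = 0.4565
R = 1 / (1 − 0.4565) = 1.840
Css,max = 18.2 × 1.840 ≈ 33.5 µg/mL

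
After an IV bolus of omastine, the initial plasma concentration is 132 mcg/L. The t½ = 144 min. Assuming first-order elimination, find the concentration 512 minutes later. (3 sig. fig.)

k = ln 2 / 144 = 0.004814 min⁻¹
C(t) = C₀ e^(−kt) = 132 × e^(−0.004814 × 512) = 132 × e^(−2.465) = 132 × 0.08505 ≈ 11.2 mcg/L

11.2 mcg/L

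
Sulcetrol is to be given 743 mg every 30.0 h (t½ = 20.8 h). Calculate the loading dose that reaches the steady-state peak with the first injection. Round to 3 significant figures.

k = ln 2 / 20.8 = 0.03332 h⁻¹
Accumulation ratio R = 1 / (1 − e^(−kτ)) = 1 / (1 − e^(−0.03332×30.0)) = 1 / (1 − 0.3680) = 1.582
Loading dose = maintenance dose × R = 743 × 1.582 ≈ 1180 mg

1180 mg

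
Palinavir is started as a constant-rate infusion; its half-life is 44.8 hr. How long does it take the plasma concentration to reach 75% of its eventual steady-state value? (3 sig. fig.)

89.6 hours

k = ln 2 / 44.8 = 0.01547 hr⁻¹
f = 1 − e^(−kt)  ⇒  t = −ln(1 − f) / k
t = −ln(1 − 0.75) / 0.01547 = 1.386 / 0.01547 ≈ 89.6 hours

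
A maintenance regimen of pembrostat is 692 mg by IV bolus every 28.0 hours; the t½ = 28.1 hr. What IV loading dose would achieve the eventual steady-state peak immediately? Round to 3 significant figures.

k = ln 2 / 28.1 = 0.02467 hr⁻¹
Accumulation ratio R = 1 / (1 − e^(−kτ)) = 1 / (1 − e^(−0.02467×28.0)) = 1 / (1 − 0.5012) = 2.005
Loading dose = maintenance dose × R = 692 × 2.005 ≈ 1390 mg

1390 mg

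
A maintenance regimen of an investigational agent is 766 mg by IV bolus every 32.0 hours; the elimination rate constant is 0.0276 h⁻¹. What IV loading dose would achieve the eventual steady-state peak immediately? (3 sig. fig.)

1310 mg

Accumulation ratio R = 1 / (1 − e^(−kτ)) = 1 / (1 − e^(−0.02760×32.0)) = 1 / (1 − 0.4135) = 1.705
Loading dose = maintenance dose × R = 766 × 1.705 ≈ 1310 mg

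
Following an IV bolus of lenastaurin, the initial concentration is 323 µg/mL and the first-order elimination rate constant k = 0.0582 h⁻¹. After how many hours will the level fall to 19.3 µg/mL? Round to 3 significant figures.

C(t) = C₀ e^(−kt)  ⇒  t = ln(C₀/C) / k
t = ln(323/19.3) / 0.05820 = 2.818 / 0.05820 ≈ 48.4 hours

48.4 hours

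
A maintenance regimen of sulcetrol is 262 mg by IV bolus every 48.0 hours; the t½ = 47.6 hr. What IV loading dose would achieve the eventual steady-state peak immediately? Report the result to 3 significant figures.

521 mg

k = ln 2 / 47.6 = 0.01456 hr⁻¹
Accumulation ratio R = 1 / (1 − e^(−kτ)) = 1 / (1 − e^(−0.01456×48.0)) = 1 / (1 − 0.4971) = 1.988
Loading dose = maintenance dose × R = 262 × 1.988 ≈ 521 mg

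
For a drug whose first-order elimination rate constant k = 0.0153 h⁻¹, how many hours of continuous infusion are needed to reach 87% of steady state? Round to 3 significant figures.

f = 1 − e^(−kt)  ⇒  t = −ln(1 − f) / k
t = −ln(1 − 0.87) / 0.01530 = 2.040 / 0.01530 ≈ 133 hours

133 hours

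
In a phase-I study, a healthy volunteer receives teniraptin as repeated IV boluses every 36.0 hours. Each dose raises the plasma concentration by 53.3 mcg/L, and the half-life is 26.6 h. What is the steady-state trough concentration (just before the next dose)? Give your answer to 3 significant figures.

k = ln 2 / 26.6 = 0.02606 h⁻¹
Fraction remaining after one interval: e^(−kτ) = e^(−0.02606 × 36.0) = 0.3914
R = 1 / (1 − 0.3914) = 1.643
Css,max = 53.3 × 1.643 = 87.57 mcg/L
Css,min = Css,max × e^(−kτ) = 87.57 × 0.3914 ≈ 34.3 mcg/L

34.3 mcg/L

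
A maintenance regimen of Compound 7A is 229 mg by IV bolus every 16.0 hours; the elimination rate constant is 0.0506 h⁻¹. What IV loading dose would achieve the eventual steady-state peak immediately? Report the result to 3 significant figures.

413 mg

Accumulation ratio R = 1 / (1 − e^(−kτ)) = 1 / (1 − e^(−0.05060×16.0)) = 1 / (1 − 0.4450) = 1.802
Loading dose = maintenance dose × R = 229 × 1.802 ≈ 413 mg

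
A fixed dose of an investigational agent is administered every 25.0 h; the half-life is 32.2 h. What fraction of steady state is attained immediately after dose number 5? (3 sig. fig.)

k = ln 2 / 32.2 = 0.02153 h⁻¹
f_n = 1 − e^(−nkτ) = 1 − e^(−5 × 0.02153 × 25.0) = 1 − e^(−2.691) = 1 − 0.06783 ≈ 0.932

0.932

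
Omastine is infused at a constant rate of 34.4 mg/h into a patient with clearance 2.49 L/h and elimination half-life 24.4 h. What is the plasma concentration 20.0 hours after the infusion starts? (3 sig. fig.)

Css = rate / CL = 34.4 / 2.49 = 13.82 mg/L
k = ln 2 / 24.4 = 0.02841 h⁻¹
C(t) = Css (1 − e^(−kt)) = 13.82 × (1 − e^(−0.5682)) = 13.82 × 0.4334 ≈ 5.99 mg/L

5.99 mg/L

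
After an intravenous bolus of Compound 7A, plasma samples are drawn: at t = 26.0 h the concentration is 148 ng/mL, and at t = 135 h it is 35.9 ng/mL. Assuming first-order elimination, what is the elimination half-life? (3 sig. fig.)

k = ln(C₁/C₂) / (t₂ − t₁) = ln(148/35.9) / (135 − 26.0)
  = 1.416 / 109.0 = 0.01300 h⁻¹
t½ = ln 2 / k = ln 2 / 0.01300 ≈ 53.3 hours

53.3 hours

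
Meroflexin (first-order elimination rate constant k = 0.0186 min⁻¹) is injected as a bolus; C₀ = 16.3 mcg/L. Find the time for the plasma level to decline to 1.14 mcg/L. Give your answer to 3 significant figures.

143 minutes

C(t) = C₀ e^(−kt)  ⇒  t = ln(C₀/C) / k
t = ln(16.3/1.14) / 0.01860 = 2.660 / 0.01860 ≈ 143 minutes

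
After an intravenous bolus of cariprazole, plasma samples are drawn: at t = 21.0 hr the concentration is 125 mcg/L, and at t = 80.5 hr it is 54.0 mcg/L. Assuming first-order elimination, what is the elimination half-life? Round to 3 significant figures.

49.1 hours

k = ln(C₁/C₂) / (t₂ − t₁) = ln(125/54.0) / (80.5 − 21.0)
  = 0.8393 / 59.50 = 0.01411 hr⁻¹
t½ = ln 2 / k = ln 2 / 0.01411 ≈ 49.1 hours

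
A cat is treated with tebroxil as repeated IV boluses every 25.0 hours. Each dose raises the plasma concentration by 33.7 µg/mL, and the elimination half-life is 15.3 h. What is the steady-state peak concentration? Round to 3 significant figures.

k = ln 2 / 15.3 = 0.04530 h⁻¹
Fraction remaining after one interval: e^(−kτ) = e^(−0.04530 × 25.0) = 0.3222
R = 1 / (1 − 0.3222) = 1.475
Css,max = 33.7 × 1.475 ≈ 49.7 µg/mL

49.7 µg/mL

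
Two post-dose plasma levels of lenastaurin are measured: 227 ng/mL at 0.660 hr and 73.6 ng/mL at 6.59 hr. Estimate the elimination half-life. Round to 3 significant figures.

3.65 hours

k = ln(C₁/C₂) / (t₂ − t₁) = ln(227/73.6) / (6.59 − 0.660)
  = 1.126 / 5.930 = 0.1899 hr⁻¹
t½ = ln 2 / k = ln 2 / 0.1899 ≈ 3.65 hours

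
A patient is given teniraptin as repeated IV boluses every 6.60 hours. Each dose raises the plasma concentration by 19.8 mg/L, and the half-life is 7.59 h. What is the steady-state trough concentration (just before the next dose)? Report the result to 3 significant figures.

23.9 mg/L

k = ln 2 / 7.59 = 0.09132 h⁻¹
Fraction remaining after one interval: e^(−kτ) = e^(−0.09132 × 6.60) = 0.5473
R = 1 / (1 − 0.5473) = 2.209
Css,max = 19.8 × 2.209 = 43.74 mg/L
Css,min = Css,max × e^(−kτ) = 43.74 × 0.5473 ≈ 23.9 mg/L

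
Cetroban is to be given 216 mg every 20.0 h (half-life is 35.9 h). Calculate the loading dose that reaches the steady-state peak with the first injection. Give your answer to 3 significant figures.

k = ln 2 / 35.9 = 0.01931 h⁻¹
Accumulation ratio R = 1 / (1 − e^(−kτ)) = 1 / (1 − e^(−0.01931×20.0)) = 1 / (1 − 0.6797) = 3.122
Loading dose = maintenance dose × R = 216 × 3.122 ≈ 674 mg

674 mg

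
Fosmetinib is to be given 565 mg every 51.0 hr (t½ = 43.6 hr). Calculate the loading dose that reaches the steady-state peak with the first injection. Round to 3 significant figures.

1020 mg

k = ln 2 / 43.6 = 0.01590 hr⁻¹
Accumulation ratio R = 1 / (1 − e^(−kτ)) = 1 / (1 − e^(−0.01590×51.0)) = 1 / (1 − 0.4445) = 1.800
Loading dose = maintenance dose × R = 565 × 1.800 ≈ 1020 mg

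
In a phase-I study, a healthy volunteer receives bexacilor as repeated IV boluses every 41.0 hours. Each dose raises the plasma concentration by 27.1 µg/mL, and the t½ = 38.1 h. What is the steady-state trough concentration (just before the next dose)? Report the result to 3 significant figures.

k = ln 2 / 38.1 = 0.01819 h⁻¹
Fraction remaining after one interval: e^(−kτ) = e^(−0.01819 × 41.0) = 0.4743
R = 1 / (1 − 0.4743) = 1.902
Css,max = 27.1 × 1.902 = 51.55 µg/mL
Css,min = Css,max × e^(−kτ) = 51.55 × 0.4743 ≈ 24.5 µg/mL

24.5 µg/mL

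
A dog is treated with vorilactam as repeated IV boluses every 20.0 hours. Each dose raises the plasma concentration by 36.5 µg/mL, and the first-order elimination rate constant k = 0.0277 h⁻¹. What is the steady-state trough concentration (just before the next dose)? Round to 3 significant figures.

Fraction remaining after one interval: e^(−kτ) = e^(−0.02770 × 20.0) = 0.5746
R = 1 / (1 − 0.5746) = 2.351
Css,max = 36.5 × 2.351 = 85.81 µg/mL
Css,min = Css,max × e^(−kτ) = 85.81 × 0.5746 ≈ 49.3 µg/mL

49.3 µg/mL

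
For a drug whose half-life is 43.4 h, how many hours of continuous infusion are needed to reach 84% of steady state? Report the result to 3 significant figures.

115 hours

k = ln 2 / 43.4 = 0.01597 h⁻¹
f = 1 − e^(−kt)  ⇒  t = −ln(1 − f) / k
t = −ln(1 − 0.84) / 0.01597 = 1.833 / 0.01597 ≈ 115 hours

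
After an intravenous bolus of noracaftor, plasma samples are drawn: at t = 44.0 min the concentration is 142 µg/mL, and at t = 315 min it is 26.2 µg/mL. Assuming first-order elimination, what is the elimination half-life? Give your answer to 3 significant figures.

k = ln(C₁/C₂) / (t₂ − t₁) = ln(142/26.2) / (315 − 44.0)
  = 1.690 / 271.0 = 0.006236 min⁻¹
t½ = ln 2 / k = ln 2 / 0.006236 ≈ 111 minutes

111 minutes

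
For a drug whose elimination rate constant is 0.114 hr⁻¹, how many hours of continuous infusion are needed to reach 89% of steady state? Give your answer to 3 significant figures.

f = 1 − e^(−kt)  ⇒  t = −ln(1 − f) / k
t = −ln(1 − 0.89) / 0.1140 = 2.207 / 0.1140 ≈ 19.4 hours

19.4 hours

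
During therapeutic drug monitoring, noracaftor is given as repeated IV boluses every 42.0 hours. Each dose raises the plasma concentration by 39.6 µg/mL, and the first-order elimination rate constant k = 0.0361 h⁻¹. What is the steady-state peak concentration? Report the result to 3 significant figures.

Fraction remaining after one interval: e^(−kτ) = e^(−0.03610 × 42.0) = 0.2195
R = 1 / (1 − 0.2195) = 1.281
Css,max = 39.6 × 1.281 ≈ 50.7 µg/mL

50.7 µg/mL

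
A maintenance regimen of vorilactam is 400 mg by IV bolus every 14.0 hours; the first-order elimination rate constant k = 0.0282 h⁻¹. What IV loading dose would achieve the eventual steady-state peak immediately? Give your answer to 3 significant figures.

1230 mg

Accumulation ratio R = 1 / (1 − e^(−kτ)) = 1 / (1 − e^(−0.02820×14.0)) = 1 / (1 − 0.6738) = 3.066
Loading dose = maintenance dose × R = 400 × 3.066 ≈ 1230 mg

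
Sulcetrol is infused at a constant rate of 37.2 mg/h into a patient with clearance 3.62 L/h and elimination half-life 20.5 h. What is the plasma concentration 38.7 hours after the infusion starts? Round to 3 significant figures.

Css = rate / CL = 37.2 / 3.62 = 10.28 mg/L
k = ln 2 / 20.5 = 0.03381 h⁻¹
C(t) = Css (1 − e^(−kt)) = 10.28 × (1 − e^(−1.309)) = 10.28 × 0.7298 ≈ 7.50 mg/L

7.50 mg/L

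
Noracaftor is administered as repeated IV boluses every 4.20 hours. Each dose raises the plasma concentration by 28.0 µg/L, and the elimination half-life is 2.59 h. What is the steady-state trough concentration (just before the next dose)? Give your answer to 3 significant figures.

13.5 µg/L

k = ln 2 / 2.59 = 0.2676 h⁻¹
Fraction remaining after one interval: e^(−kτ) = e^(−0.2676 × 4.20) = 0.3250
R = 1 / (1 − 0.3250) = 1.481
Css,max = 28.0 × 1.481 = 41.48 µg/L
Css,min = Css,max × e^(−kτ) = 41.48 × 0.3250 ≈ 13.5 µg/L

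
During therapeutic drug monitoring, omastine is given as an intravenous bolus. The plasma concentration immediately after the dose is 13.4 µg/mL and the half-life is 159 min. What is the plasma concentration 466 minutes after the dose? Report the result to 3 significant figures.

1.76 µg/mL

k = ln 2 / 159 = 0.004359 min⁻¹
C(t) = C₀ e^(−kt) = 13.4 × e^(−0.004359 × 466) = 13.4 × e^(−2.031) = 13.4 × 0.1311 ≈ 1.76 µg/mL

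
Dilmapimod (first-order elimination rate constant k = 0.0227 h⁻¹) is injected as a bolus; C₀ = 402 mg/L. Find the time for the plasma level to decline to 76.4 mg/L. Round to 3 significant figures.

73.1 hours

C(t) = C₀ e^(−kt)  ⇒  t = ln(C₀/C) / k
t = ln(402/76.4) / 0.02270 = 1.660 / 0.02270 ≈ 73.1 hours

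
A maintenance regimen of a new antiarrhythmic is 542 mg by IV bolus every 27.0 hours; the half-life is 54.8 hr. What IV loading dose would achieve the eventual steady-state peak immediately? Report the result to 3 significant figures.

k = ln 2 / 54.8 = 0.01265 hr⁻¹
Accumulation ratio R = 1 / (1 − e^(−kτ)) = 1 / (1 − e^(−0.01265×27.0)) = 1 / (1 − 0.7107) = 3.457
Loading dose = maintenance dose × R = 542 × 3.457 ≈ 1870 mg

1870 mg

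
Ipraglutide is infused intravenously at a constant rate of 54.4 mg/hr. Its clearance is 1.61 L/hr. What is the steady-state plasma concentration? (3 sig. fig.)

33.8 µg/mL

Css = infusion rate / CL = 54.4 / 1.61 ≈ 33.8 µg/mL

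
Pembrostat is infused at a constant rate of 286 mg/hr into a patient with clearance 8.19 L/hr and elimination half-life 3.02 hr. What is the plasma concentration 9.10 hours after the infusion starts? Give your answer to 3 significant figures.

Css = rate / CL = 286 / 8.19 = 34.92 µg/mL
k = ln 2 / 3.02 = 0.2295 hr⁻¹
C(t) = Css (1 − e^(−kt)) = 34.92 × (1 − e^(−2.089)) = 34.92 × 0.8761 ≈ 30.6 µg/mL

30.6 µg/mL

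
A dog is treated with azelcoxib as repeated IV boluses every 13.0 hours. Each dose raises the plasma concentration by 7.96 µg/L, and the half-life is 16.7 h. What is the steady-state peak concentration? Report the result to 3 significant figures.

19.1 µg/L

k = ln 2 / 16.7 = 0.04151 h⁻¹
Fraction remaining after one interval: e^(−kτ) = e^(−0.04151 × 13.0) = 0.5830
R = 1 / (1 − 0.5830) = 2.398
Css,max = 7.96 × 2.398 ≈ 19.1 µg/L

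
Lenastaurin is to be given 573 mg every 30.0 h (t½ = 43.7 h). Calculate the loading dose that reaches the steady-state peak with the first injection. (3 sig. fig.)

k = ln 2 / 43.7 = 0.01586 h⁻¹
Accumulation ratio R = 1 / (1 − e^(−kτ)) = 1 / (1 − e^(−0.01586×30.0)) = 1 / (1 − 0.6214) = 2.641
Loading dose = maintenance dose × R = 573 × 2.641 ≈ 1510 mg

1510 mg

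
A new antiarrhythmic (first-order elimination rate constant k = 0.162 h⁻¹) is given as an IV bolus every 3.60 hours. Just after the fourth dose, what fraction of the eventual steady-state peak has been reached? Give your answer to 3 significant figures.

0.903

f_n = 1 − e^(−nkτ) = 1 − e^(−4 × 0.1620 × 3.60) = 1 − e^(−2.333) = 1 − 0.09702 ≈ 0.903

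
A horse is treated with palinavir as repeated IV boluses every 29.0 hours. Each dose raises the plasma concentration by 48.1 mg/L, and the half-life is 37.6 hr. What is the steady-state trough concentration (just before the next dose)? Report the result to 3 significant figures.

68.1 mg/L

k = ln 2 / 37.6 = 0.01843 hr⁻¹
Fraction remaining after one interval: e^(−kτ) = e^(−0.01843 × 29.0) = 0.5859
R = 1 / (1 − 0.5859) = 2.415
Css,max = 48.1 × 2.415 = 116.2 mg/L
Css,min = Css,max × e^(−kτ) = 116.2 × 0.5859 ≈ 68.1 mg/L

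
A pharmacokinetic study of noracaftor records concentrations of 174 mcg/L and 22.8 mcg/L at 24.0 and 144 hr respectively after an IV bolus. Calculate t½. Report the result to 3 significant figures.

k = ln(C₁/C₂) / (t₂ − t₁) = ln(174/22.8) / (144 − 24.0)
  = 2.032 / 120.0 = 0.01694 hr⁻¹
t½ = ln 2 / k = ln 2 / 0.01694 ≈ 40.9 hours

40.9 hours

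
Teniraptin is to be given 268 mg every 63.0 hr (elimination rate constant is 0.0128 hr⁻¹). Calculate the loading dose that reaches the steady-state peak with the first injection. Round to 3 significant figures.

Accumulation ratio R = 1 / (1 − e^(−kτ)) = 1 / (1 − e^(−0.01280×63.0)) = 1 / (1 − 0.4465) = 1.807
Loading dose = maintenance dose × R = 268 × 1.807 ≈ 484 mg

484 mg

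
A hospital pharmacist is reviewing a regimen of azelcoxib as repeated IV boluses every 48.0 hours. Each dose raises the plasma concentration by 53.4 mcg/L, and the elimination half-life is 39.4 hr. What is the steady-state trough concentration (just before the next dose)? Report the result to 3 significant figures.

40.3 mcg/L

k = ln 2 / 39.4 = 0.01759 hr⁻¹
Fraction remaining after one interval: e^(−kτ) = e^(−0.01759 × 48.0) = 0.4298
R = 1 / (1 − 0.4298) = 1.754
Css,max = 53.4 × 1.754 = 93.65 mcg/L
Css,min = Css,max × e^(−kτ) = 93.65 × 0.4298 ≈ 40.3 mcg/L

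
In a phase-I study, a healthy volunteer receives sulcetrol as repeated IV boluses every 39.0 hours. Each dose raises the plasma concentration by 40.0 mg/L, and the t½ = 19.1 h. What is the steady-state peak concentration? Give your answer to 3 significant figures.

k = ln 2 / 19.1 = 0.03629 h⁻¹
Fraction remaining after one interval: e^(−kτ) = e^(−0.03629 × 39.0) = 0.2428
R = 1 / (1 − 0.2428) = 1.321
Css,max = 40.0 × 1.321 ≈ 52.8 mg/L

52.8 mg/L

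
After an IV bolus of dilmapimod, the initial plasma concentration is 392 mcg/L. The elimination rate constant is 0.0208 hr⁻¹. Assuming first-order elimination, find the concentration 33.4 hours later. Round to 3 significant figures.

C(t) = C₀ e^(−kt) = 392 × e^(−0.02080 × 33.4) = 392 × e^(−0.6947) = 392 × 0.4992 ≈ 196 mcg/L

196 mcg/L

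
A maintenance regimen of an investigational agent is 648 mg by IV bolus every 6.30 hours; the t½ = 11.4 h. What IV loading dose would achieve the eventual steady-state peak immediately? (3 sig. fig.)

2040 mg

k = ln 2 / 11.4 = 0.06080 h⁻¹
Accumulation ratio R = 1 / (1 − e^(−kτ)) = 1 / (1 − e^(−0.06080×6.30)) = 1 / (1 − 0.6818) = 3.142
Loading dose = maintenance dose × R = 648 × 3.142 ≈ 2040 mg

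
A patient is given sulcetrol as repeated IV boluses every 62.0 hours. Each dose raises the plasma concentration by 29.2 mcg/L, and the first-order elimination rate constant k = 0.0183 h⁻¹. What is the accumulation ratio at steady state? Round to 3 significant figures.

Fraction remaining after one interval: e^(−kτ) = e^(−0.01830 × 62.0) = 0.3216
R = 1 / (1 − 0.3216) = 1 / 0.6784 ≈ 1.47

1.47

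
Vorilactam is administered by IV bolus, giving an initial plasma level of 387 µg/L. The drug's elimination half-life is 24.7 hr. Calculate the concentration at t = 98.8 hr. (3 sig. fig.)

k = ln 2 / 24.7 = 0.02806 hr⁻¹
C(t) = C₀ e^(−kt) = 387 × e^(−0.02806 × 98.8) = 387 × e^(−2.773) = 387 × 0.06250 ≈ 24.2 µg/L

24.2 µg/L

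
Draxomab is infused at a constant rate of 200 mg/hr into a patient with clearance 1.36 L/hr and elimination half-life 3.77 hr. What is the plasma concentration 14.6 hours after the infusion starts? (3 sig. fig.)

137 mg/L

Css = rate / CL = 200 / 1.36 = 147.1 mg/L
k = ln 2 / 3.77 = 0.1839 hr⁻¹
C(t) = Css (1 − e^(−kt)) = 147.1 × (1 − e^(−2.684)) = 147.1 × 0.9317 ≈ 137 mg/L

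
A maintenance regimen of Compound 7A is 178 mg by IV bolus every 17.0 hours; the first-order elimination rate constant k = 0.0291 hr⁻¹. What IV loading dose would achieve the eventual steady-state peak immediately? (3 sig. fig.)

456 mg

Accumulation ratio R = 1 / (1 − e^(−kτ)) = 1 / (1 − e^(−0.02910×17.0)) = 1 / (1 − 0.6098) = 2.562
Loading dose = maintenance dose × R = 178 × 2.562 ≈ 456 mg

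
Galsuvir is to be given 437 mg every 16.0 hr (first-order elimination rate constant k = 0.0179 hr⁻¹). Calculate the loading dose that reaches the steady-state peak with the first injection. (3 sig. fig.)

Accumulation ratio R = 1 / (1 − e^(−kτ)) = 1 / (1 − e^(−0.01790×16.0)) = 1 / (1 − 0.7510) = 4.015
Loading dose = maintenance dose × R = 437 × 4.015 ≈ 1750 mg

1750 mg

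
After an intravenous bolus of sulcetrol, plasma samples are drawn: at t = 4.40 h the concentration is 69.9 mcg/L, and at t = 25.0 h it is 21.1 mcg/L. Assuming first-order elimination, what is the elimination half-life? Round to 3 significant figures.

11.9 hours

k = ln(C₁/C₂) / (t₂ − t₁) = ln(69.9/21.1) / (25.0 − 4.40)
  = 1.198 / 20.60 = 0.05815 h⁻¹
t½ = ln 2 / k = ln 2 / 0.05815 ≈ 11.9 hours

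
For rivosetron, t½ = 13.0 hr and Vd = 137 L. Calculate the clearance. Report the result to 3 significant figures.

k = ln 2 / t½ = ln 2 / 13.0 = 0.05332 hr⁻¹
CL = k · V = 0.05332 × 137 ≈ 7.30 L/hr

7.30 L/hr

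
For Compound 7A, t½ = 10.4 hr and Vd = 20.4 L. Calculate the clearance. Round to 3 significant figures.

k = ln 2 / t½ = ln 2 / 10.4 = 0.06665 hr⁻¹
CL = k · V = 0.06665 × 20.4 ≈ 1.36 L/hr

1.36 L/hr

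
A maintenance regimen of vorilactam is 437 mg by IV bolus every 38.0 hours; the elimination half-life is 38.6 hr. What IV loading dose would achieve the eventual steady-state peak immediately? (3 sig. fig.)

884 mg

k = ln 2 / 38.6 = 0.01796 hr⁻¹
Accumulation ratio R = 1 / (1 − e^(−kτ)) = 1 / (1 − e^(−0.01796×38.0)) = 1 / (1 − 0.5054) = 2.022
Loading dose = maintenance dose × R = 437 × 2.022 ≈ 884 mg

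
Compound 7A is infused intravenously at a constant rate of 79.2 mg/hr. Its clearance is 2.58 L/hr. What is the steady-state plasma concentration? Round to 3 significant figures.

Css = infusion rate / CL = 79.2 / 2.58 ≈ 30.7 µg/mL

30.7 µg/mL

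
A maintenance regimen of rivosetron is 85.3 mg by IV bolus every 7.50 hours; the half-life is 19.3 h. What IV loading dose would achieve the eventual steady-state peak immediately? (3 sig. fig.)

361 mg

k = ln 2 / 19.3 = 0.03591 h⁻¹
Accumulation ratio R = 1 / (1 − e^(−kτ)) = 1 / (1 − e^(−0.03591×7.50)) = 1 / (1 − 0.7639) = 4.235
Loading dose = maintenance dose × R = 85.3 × 4.235 ≈ 361 mg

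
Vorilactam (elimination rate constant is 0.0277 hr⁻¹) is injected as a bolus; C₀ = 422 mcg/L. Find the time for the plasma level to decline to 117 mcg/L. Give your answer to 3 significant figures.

C(t) = C₀ e^(−kt)  ⇒  t = ln(C₀/C) / k
t = ln(422/117) / 0.02770 = 1.283 / 0.02770 ≈ 46.3 hours

46.3 hours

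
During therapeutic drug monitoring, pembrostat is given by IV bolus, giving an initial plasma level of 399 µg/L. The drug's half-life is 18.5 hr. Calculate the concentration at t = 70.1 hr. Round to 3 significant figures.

k = ln 2 / 18.5 = 0.03747 hr⁻¹
C(t) = C₀ e^(−kt) = 399 × e^(−0.03747 × 70.1) = 399 × e^(−2.626) = 399 × 0.07233 ≈ 28.9 µg/L

28.9 µg/L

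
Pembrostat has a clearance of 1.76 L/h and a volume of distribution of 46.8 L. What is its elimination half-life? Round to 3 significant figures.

k = CL / V = 1.76 / 46.8 = 0.03761 h⁻¹
t½ = ln 2 / k = ln 2 / 0.03761 ≈ 18.4 hours

18.4 hours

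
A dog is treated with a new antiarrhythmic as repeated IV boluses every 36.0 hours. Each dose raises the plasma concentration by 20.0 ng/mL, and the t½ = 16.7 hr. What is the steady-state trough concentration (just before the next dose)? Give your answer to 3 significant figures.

5.79 ng/mL

k = ln 2 / 16.7 = 0.04151 hr⁻¹
Fraction remaining after one interval: e^(−kτ) = e^(−0.04151 × 36.0) = 0.2244
R = 1 / (1 − 0.2244) = 1.289
Css,max = 20.0 × 1.289 = 25.79 ng/mL
Css,min = Css,max × e^(−kτ) = 25.79 × 0.2244 ≈ 5.79 ng/mL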